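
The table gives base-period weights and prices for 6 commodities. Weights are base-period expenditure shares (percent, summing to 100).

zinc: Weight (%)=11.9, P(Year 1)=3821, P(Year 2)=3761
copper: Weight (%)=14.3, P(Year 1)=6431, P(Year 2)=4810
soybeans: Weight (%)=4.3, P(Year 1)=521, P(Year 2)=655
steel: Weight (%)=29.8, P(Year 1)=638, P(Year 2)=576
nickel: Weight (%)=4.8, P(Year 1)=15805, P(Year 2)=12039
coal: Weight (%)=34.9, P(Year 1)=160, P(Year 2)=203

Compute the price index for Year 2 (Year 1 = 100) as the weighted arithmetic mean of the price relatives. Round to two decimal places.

zinc: 11.9 × (3761/3821) = 11.9 × 0.984297 = 11.7131
copper: 14.3 × (4810/6431) = 14.3 × 0.747940 = 10.6955
soybeans: 4.3 × (655/521) = 4.3 × 1.257198 = 5.4060
steel: 29.8 × (576/638) = 29.8 × 0.902821 = 26.9041
nickel: 4.8 × (12039/15805) = 4.8 × 0.761721 = 3.6563
coal: 34.9 × (203/160) = 34.9 × 1.268750 = 44.2794
Index = Σ wᵢ·(p₁ᵢ/p₀ᵢ) = 11.7131 + 10.6955 + 5.4060 + 26.9041 + 3.6563 + 44.2794 = 102.6543

102.65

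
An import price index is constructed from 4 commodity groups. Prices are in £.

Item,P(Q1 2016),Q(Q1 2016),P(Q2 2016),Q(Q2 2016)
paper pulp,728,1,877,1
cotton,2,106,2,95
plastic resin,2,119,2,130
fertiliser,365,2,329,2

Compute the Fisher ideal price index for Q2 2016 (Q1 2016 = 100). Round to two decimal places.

Laspeyres component (base-period weights):
ΣP(Q2 2016)Q(Q1 2016) = 877×1 + 2×106 + 2×119 + 329×2 = 877 + 212 + 238 + 658 = 1985
ΣP(Q1 2016)Q(Q1 2016) = 728×1 + 2×106 + 2×119 + 365×2 = 728 + 212 + 238 + 730 = 1908
L = 1985 / 1908 × 100 = 104.0356
Paasche component (current-period weights):
ΣP(Q2 2016)Q(Q2 2016) = 877×1 + 2×95 + 2×130 + 329×2 = 877 + 190 + 260 + 658 = 1985
ΣP(Q1 2016)Q(Q2 2016) = 728×1 + 2×95 + 2×130 + 365×2 = 728 + 190 + 260 + 730 = 1908
P = 1985 / 1908 × 100 = 104.0356
Fisher = √(L × P) = √(104.0356 × 104.0356) = 104.0356

104.04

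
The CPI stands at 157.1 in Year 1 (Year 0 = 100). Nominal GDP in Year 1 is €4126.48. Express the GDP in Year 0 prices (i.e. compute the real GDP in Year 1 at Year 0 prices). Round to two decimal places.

2626.66

Real = Nominal ÷ (Index/100) = 4126.48 ÷ (157.1/100)
     = 4126.48 ÷ 1.571 = 2626.6582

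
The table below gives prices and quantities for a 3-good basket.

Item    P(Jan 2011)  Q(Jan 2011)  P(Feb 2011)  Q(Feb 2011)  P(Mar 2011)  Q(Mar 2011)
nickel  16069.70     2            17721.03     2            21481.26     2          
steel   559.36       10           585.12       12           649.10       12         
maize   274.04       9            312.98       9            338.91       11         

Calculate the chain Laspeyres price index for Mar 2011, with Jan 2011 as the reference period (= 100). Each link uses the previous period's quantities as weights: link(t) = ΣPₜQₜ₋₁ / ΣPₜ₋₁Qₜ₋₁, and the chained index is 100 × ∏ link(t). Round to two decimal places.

Link Jan 2011→Feb 2011:
ΣP(Feb 2011)Q(Jan 2011) = 17721.03×2 + 585.12×10 + 312.98×9 = 35442.06 + 5851.2 + 2816.82 = 44110.08
ΣP(Jan 2011)Q(Jan 2011) = 16069.70×2 + 559.36×10 + 274.04×9 = 32139.4 + 5593.6 + 2466.36 = 40199.36
link = 44110.08/40199.36 = 1.097283
Link Feb 2011→Mar 2011:
ΣP(Mar 2011)Q(Feb 2011) = 21481.26×2 + 649.10×12 + 338.91×9 = 42962.52 + 7789.2 + 3050.19 = 53801.91
ΣP(Feb 2011)Q(Feb 2011) = 17721.03×2 + 585.12×12 + 312.98×9 = 35442.06 + 7021.44 + 2816.82 = 45280.32
link = 53801.91/45280.32 = 1.188196
Chained index = 100 × 1.097283 × 1.188196 = 130.3788

130.38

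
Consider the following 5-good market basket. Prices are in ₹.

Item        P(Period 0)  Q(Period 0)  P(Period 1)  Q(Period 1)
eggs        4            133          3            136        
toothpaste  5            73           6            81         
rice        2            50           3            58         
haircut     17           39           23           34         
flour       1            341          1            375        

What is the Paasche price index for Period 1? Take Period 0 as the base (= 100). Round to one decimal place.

110.3

Paasche price index uses current-period quantities as weights.
ΣP(Period 1)·Q(Period 1) = 3×136 + 6×81 + 3×58 + 23×34 + 1×375 = 408 + 486 + 174 + 782 + 375 = 2225
ΣP(Period 0)·Q(Period 1) = 4×136 + 5×81 + 2×58 + 17×34 + 1×375 = 544 + 405 + 116 + 578 + 375 = 2018
Index = 2225 / 2018 × 100 = 110.2577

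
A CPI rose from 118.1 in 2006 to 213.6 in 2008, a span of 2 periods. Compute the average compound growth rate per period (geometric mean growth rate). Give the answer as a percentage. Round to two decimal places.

34.49%

Growth factor = (213.6/118.1)^(1/2) = (1.808637)^(1/2) = 1.344856
Growth rate = 1.344856 − 1 = 0.344856 = 34.4856%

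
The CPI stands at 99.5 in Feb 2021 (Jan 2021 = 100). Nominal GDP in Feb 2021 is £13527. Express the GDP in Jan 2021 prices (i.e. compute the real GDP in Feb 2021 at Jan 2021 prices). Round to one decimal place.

13595.0

Real = Nominal ÷ (Index/100) = 13527 ÷ (99.5/100)
     = 13527 ÷ 0.995 = 13594.9749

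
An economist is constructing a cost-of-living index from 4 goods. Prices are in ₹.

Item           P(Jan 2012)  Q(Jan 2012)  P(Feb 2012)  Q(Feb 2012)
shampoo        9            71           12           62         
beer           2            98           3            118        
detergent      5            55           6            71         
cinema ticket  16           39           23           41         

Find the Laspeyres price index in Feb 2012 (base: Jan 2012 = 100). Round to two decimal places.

Laspeyres price index uses base-period quantities as weights.
ΣP(Feb 2012)·Q(Jan 2012) = 12×71 + 3×98 + 6×55 + 23×39 = 852 + 294 + 330 + 897 = 2373
ΣP(Jan 2012)·Q(Jan 2012) = 9×71 + 2×98 + 5×55 + 16×39 = 639 + 196 + 275 + 624 = 1734
Index = 2373 / 1734 × 100 = 136.8512

136.85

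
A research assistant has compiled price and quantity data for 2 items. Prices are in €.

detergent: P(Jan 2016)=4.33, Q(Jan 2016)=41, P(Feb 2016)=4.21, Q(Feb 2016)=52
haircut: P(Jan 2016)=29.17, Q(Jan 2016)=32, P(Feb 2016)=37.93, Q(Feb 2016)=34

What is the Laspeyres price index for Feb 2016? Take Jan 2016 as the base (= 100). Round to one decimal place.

Laspeyres price index uses base-period quantities as weights.
ΣP(Feb 2016)·Q(Jan 2016) = 4.21×41 + 37.93×32 = 172.61 + 1213.76 = 1386.37
ΣP(Jan 2016)·Q(Jan 2016) = 4.33×41 + 29.17×32 = 177.53 + 933.44 = 1110.97
Index = 1386.37 / 1110.97 × 100 = 124.7891

124.8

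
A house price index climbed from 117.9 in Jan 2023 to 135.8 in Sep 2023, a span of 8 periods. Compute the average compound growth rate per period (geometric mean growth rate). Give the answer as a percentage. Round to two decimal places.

Growth factor = (135.8/117.9)^(1/8) = (1.151824)^(1/8) = 1.017825
Growth rate = 1.017825 − 1 = 0.017825 = 1.7825%

1.78%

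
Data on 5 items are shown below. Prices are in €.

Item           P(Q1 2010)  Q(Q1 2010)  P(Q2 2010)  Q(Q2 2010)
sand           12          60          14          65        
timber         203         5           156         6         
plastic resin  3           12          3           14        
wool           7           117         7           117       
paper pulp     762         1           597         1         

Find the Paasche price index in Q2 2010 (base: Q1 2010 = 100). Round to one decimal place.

Paasche price index uses current-period quantities as weights.
ΣP(Q2 2010)·Q(Q2 2010) = 14×65 + 156×6 + 3×14 + 7×117 + 597×1 = 910 + 936 + 42 + 819 + 597 = 3304
ΣP(Q1 2010)·Q(Q2 2010) = 12×65 + 203×6 + 3×14 + 7×117 + 762×1 = 780 + 1218 + 42 + 819 + 762 = 3621
Index = 3304 / 3621 × 100 = 91.2455

91.2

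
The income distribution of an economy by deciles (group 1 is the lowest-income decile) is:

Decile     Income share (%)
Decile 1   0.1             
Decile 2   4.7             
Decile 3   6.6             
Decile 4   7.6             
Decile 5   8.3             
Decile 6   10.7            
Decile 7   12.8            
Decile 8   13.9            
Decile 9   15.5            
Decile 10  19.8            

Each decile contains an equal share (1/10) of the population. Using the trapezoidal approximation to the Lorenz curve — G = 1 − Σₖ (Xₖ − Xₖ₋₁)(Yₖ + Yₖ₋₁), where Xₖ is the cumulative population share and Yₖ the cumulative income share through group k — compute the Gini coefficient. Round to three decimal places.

Cumulative income shares Yₖ: 0.0010, 0.0480, 0.1140, 0.1900, 0.2730, 0.3800, 0.5080, 0.6470, 0.8020, 1.0000
Σ (Xₖ−Xₖ₋₁)(Yₖ+Yₖ₋₁) = (1/10)(0.0010+0.0000) + (1/10)(0.0480+0.0010) + (1/10)(0.1140+0.0480) + (1/10)(0.1900+0.1140) + (1/10)(0.2730+0.1900) + (1/10)(0.3800+0.2730) + (1/10)(0.5080+0.3800) + (1/10)(0.6470+0.5080) + (1/10)(0.8020+0.6470) + (1/10)(1.0000+0.8020)
  = 0.0001 + 0.0049 + 0.0162 + 0.0304 + 0.0463 + 0.0653 + 0.0888 + 0.1155 + 0.1449 + 0.1802 = 0.6926
G = 1 − 0.6926 = 0.3074

0.307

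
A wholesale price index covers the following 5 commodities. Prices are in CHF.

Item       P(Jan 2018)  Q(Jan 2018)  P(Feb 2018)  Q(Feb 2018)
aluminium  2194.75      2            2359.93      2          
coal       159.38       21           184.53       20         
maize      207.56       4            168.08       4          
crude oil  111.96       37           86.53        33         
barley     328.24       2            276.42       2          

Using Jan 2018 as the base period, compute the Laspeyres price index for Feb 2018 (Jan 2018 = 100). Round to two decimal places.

Laspeyres price index uses base-period quantities as weights.
ΣP(Feb 2018)·Q(Jan 2018) = 2359.93×2 + 184.53×21 + 168.08×4 + 86.53×37 + 276.42×2 = 4719.86 + 3875.13 + 672.32 + 3201.61 + 552.84 = 13021.76
ΣP(Jan 2018)·Q(Jan 2018) = 2194.75×2 + 159.38×21 + 207.56×4 + 111.96×37 + 328.24×2 = 4389.5 + 3346.98 + 830.24 + 4142.52 + 656.48 = 13365.72
Index = 13021.76 / 13365.72 × 100 = 97.4266

97.43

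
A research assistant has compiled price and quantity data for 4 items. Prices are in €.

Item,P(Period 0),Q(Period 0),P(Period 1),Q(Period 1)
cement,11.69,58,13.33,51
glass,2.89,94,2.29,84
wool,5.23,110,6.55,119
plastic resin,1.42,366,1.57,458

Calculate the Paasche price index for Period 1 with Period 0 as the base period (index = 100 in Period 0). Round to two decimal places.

Paasche price index uses current-period quantities as weights.
ΣP(Period 1)·Q(Period 1) = 13.33×51 + 2.29×84 + 6.55×119 + 1.57×458 = 679.83 + 192.36 + 779.45 + 719.06 = 2370.7
ΣP(Period 0)·Q(Period 1) = 11.69×51 + 2.89×84 + 5.23×119 + 1.42×458 = 596.19 + 242.76 + 622.37 + 650.36 = 2111.68
Index = 2370.7 / 2111.68 × 100 = 112.2661

112.27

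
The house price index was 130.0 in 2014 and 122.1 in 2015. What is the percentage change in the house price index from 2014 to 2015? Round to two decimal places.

-6.08%

Change = (122.1 − 130.0) / 130.0 × 100
       = -7.9 / 130.0 × 100 = -6.0769%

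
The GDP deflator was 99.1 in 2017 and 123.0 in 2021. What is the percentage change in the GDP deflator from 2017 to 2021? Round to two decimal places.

Change = (123.0 − 99.1) / 99.1 × 100
       = 23.9 / 99.1 × 100 = 24.1171%

24.12%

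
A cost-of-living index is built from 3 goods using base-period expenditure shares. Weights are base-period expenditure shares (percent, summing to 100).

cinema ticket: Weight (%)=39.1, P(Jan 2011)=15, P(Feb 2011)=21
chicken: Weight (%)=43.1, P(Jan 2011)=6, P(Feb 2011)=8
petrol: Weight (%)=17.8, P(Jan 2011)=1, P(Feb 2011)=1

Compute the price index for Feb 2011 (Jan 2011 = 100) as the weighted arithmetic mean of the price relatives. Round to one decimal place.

130.0

cinema ticket: 39.1 × (21/15) = 39.1 × 1.400000 = 54.7400
chicken: 43.1 × (8/6) = 43.1 × 1.333333 = 57.4667
petrol: 17.8 × (1/1) = 17.8 × 1.000000 = 17.8000
Index = Σ wᵢ·(p₁ᵢ/p₀ᵢ) = 54.7400 + 57.4667 + 17.8000 = 130.0067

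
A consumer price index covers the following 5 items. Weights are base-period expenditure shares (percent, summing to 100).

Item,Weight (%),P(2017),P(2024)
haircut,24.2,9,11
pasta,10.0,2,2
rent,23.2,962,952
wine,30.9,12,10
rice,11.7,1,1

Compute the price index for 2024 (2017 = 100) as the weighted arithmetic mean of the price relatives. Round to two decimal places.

99.99

haircut: 24.2 × (11/9) = 24.2 × 1.222222 = 29.5778
pasta: 10.0 × (2/2) = 10.0 × 1.000000 = 10.0000
rent: 23.2 × (952/962) = 23.2 × 0.989605 = 22.9588
wine: 30.9 × (10/12) = 30.9 × 0.833333 = 25.7500
rice: 11.7 × (1/1) = 11.7 × 1.000000 = 11.7000
Index = Σ wᵢ·(p₁ᵢ/p₀ᵢ) = 29.5778 + 10.0000 + 22.9588 + 25.7500 + 11.7000 = 99.9866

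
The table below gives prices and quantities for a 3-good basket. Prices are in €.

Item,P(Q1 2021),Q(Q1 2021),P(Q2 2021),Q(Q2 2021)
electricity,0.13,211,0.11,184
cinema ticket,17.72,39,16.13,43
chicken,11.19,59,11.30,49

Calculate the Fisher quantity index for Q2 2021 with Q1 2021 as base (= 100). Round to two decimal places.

Laspeyres component (base-period weights):
ΣP(Q1 2021)Q(Q2 2021) = 0.13×184 + 17.72×43 + 11.19×49 = 23.92 + 761.96 + 548.31 = 1334.19
ΣP(Q1 2021)Q(Q1 2021) = 0.13×211 + 17.72×39 + 11.19×59 = 27.43 + 691.08 + 660.21 = 1378.72
L = 1334.19 / 1378.72 × 100 = 96.7702
Paasche component (current-period weights):
ΣP(Q2 2021)Q(Q2 2021) = 0.11×184 + 16.13×43 + 11.30×49 = 20.24 + 693.59 + 553.7 = 1267.53
ΣP(Q2 2021)Q(Q1 2021) = 0.11×211 + 16.13×39 + 11.30×59 = 23.21 + 629.07 + 666.7 = 1318.98
P = 1267.53 / 1318.98 × 100 = 96.0993
Fisher = √(L × P) = √(96.7702 × 96.0993) = 96.4341

96.43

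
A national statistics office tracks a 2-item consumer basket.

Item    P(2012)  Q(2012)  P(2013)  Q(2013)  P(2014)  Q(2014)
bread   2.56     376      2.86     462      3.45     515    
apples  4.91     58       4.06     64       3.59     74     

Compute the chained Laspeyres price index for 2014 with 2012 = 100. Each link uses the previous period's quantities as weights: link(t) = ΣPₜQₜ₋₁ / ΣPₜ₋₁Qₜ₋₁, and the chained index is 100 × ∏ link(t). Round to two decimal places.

121.21

Link 2012→2013:
ΣP(2013)Q(2012) = 2.86×376 + 4.06×58 = 1075.36 + 235.48 = 1310.84
ΣP(2012)Q(2012) = 2.56×376 + 4.91×58 = 962.56 + 284.78 = 1247.34
link = 1310.84/1247.34 = 1.050908
Link 2013→2014:
ΣP(2014)Q(2013) = 3.45×462 + 3.59×64 = 1593.9 + 229.76 = 1823.66
ΣP(2013)Q(2013) = 2.86×462 + 4.06×64 = 1321.32 + 259.84 = 1581.16
link = 1823.66/1581.16 = 1.153368
Chained index = 100 × 1.050908 × 1.153368 = 121.2084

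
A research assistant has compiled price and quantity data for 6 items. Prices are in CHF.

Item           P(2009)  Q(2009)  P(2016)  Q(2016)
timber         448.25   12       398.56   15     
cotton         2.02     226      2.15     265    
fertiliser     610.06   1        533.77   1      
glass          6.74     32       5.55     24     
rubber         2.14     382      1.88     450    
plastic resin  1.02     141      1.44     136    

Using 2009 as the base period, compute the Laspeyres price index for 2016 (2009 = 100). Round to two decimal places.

90.54

Laspeyres price index uses base-period quantities as weights.
ΣP(2016)·Q(2009) = 398.56×12 + 2.15×226 + 533.77×1 + 5.55×32 + 1.88×382 + 1.44×141 = 4782.72 + 485.9 + 533.77 + 177.6 + 718.16 + 203.04 = 6901.19
ΣP(2009)·Q(2009) = 448.25×12 + 2.02×226 + 610.06×1 + 6.74×32 + 2.14×382 + 1.02×141 = 5379 + 456.52 + 610.06 + 215.68 + 817.48 + 143.82 = 7622.56
Index = 6901.19 / 7622.56 × 100 = 90.5364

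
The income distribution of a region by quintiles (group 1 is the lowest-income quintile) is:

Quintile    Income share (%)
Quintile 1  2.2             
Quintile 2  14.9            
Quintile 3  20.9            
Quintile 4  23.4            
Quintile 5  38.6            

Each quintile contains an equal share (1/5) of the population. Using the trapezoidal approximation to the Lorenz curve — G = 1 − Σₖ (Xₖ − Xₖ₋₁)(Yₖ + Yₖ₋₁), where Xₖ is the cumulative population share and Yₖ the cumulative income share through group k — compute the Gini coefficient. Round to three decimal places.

0.325

Cumulative income shares Yₖ: 0.0220, 0.1710, 0.3800, 0.6140, 1.0000
Σ (Xₖ−Xₖ₋₁)(Yₖ+Yₖ₋₁) = (1/5)(0.0220+0.0000) + (1/5)(0.1710+0.0220) + (1/5)(0.3800+0.1710) + (1/5)(0.6140+0.3800) + (1/5)(1.0000+0.6140)
  = 0.0044 + 0.0386 + 0.1102 + 0.1988 + 0.3228 = 0.6748
G = 1 − 0.6748 = 0.3252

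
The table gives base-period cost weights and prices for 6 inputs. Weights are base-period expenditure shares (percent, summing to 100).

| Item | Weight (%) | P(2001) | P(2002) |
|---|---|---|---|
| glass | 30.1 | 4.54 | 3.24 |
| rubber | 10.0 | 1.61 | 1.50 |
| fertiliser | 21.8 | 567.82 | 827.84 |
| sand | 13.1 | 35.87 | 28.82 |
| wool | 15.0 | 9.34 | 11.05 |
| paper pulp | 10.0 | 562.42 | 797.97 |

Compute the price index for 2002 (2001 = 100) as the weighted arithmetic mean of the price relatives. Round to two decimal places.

105.04

glass: 30.1 × (3.24/4.54) = 30.1 × 0.713656 = 21.4811
rubber: 10.0 × (1.50/1.61) = 10.0 × 0.931677 = 9.3168
fertiliser: 21.8 × (827.84/567.82) = 21.8 × 1.457927 = 31.7828
sand: 13.1 × (28.82/35.87) = 13.1 × 0.803457 = 10.5253
wool: 15.0 × (11.05/9.34) = 15.0 × 1.183084 = 17.7463
paper pulp: 10.0 × (797.97/562.42) = 10.0 × 1.418815 = 14.1882
Index = Σ wᵢ·(p₁ᵢ/p₀ᵢ) = 21.4811 + 9.3168 + 31.7828 + 10.5253 + 17.7463 + 14.1882 = 105.0403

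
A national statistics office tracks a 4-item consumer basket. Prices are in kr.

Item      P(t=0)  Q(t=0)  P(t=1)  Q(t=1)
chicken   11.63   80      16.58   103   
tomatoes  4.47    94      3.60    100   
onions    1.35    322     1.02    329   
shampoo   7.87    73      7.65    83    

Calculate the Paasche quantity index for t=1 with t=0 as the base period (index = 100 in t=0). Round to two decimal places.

119.07

Paasche quantity index uses current-period prices as weights.
ΣP(t=1)·Q(t=1) = 16.58×103 + 3.60×100 + 1.02×329 + 7.65×83 = 1707.74 + 360 + 335.58 + 634.95 = 3038.27
ΣP(t=1)·Q(t=0) = 16.58×80 + 3.60×94 + 1.02×322 + 7.65×73 = 1326.4 + 338.4 + 328.44 + 558.45 = 2551.69
Index = 3038.27 / 2551.69 × 100 = 119.0689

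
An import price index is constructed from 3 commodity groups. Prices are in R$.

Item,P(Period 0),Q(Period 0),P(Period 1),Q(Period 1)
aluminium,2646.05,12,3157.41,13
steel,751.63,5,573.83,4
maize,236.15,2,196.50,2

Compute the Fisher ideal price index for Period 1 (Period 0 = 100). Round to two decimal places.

114.91

Laspeyres component (base-period weights):
ΣP(Period 1)Q(Period 0) = 3157.41×12 + 573.83×5 + 196.50×2 = 37888.92 + 2869.15 + 393 = 41151.07
ΣP(Period 0)Q(Period 0) = 2646.05×12 + 751.63×5 + 236.15×2 = 31752.6 + 3758.15 + 472.3 = 35983.05
L = 41151.07 / 35983.05 × 100 = 114.3624
Paasche component (current-period weights):
ΣP(Period 1)Q(Period 1) = 3157.41×13 + 573.83×4 + 196.50×2 = 41046.33 + 2295.32 + 393 = 43734.65
ΣP(Period 0)Q(Period 1) = 2646.05×13 + 751.63×4 + 236.15×2 = 34398.65 + 3006.52 + 472.3 = 37877.47
P = 43734.65 / 37877.47 × 100 = 115.4635
Fisher = √(L × P) = √(114.3624 × 115.4635) = 114.9116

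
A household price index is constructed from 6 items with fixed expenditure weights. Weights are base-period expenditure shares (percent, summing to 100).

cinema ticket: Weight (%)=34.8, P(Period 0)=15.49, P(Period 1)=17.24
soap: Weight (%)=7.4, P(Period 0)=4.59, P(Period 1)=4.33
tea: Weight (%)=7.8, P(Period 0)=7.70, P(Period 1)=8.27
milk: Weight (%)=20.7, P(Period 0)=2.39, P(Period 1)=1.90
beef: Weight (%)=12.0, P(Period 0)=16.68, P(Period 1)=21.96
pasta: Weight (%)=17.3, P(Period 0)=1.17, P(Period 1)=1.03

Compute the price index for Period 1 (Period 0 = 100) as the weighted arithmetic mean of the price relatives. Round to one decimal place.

101.6

cinema ticket: 34.8 × (17.24/15.49) = 34.8 × 1.112976 = 38.7316
soap: 7.4 × (4.33/4.59) = 7.4 × 0.943355 = 6.9808
tea: 7.8 × (8.27/7.70) = 7.8 × 1.074026 = 8.3774
milk: 20.7 × (1.90/2.39) = 20.7 × 0.794979 = 16.4561
beef: 12.0 × (21.96/16.68) = 12.0 × 1.316547 = 15.7986
pasta: 17.3 × (1.03/1.17) = 17.3 × 0.880342 = 15.2299
Index = Σ wᵢ·(p₁ᵢ/p₀ᵢ) = 38.7316 + 6.9808 + 8.3774 + 16.4561 + 15.7986 + 15.2299 = 101.5743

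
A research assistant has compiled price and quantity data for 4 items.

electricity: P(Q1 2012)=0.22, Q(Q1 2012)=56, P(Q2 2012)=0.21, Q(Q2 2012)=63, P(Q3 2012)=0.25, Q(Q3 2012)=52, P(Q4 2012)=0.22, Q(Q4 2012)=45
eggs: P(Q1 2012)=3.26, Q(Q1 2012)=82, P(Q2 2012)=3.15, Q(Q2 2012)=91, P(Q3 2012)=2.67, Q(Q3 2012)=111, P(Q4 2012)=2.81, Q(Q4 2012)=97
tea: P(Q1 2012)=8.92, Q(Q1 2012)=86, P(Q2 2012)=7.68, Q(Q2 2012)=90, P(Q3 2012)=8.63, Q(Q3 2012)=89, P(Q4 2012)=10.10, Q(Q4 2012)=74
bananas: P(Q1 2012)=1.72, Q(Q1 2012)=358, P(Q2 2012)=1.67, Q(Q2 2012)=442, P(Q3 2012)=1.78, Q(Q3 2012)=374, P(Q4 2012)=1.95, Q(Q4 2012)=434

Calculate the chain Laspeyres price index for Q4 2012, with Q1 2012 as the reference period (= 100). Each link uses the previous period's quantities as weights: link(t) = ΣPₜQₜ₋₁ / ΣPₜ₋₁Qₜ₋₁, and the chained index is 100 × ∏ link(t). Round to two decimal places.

Link Q1 2012→Q2 2012:
ΣP(Q2 2012)Q(Q1 2012) = 0.21×56 + 3.15×82 + 7.68×86 + 1.67×358 = 11.76 + 258.3 + 660.48 + 597.86 = 1528.4
ΣP(Q1 2012)Q(Q1 2012) = 0.22×56 + 3.26×82 + 8.92×86 + 1.72×358 = 12.32 + 267.32 + 767.12 + 615.76 = 1662.52
link = 1528.4/1662.52 = 0.919327
Link Q2 2012→Q3 2012:
ΣP(Q3 2012)Q(Q2 2012) = 0.25×63 + 2.67×91 + 8.63×90 + 1.78×442 = 15.75 + 242.97 + 776.7 + 786.76 = 1822.18
ΣP(Q2 2012)Q(Q2 2012) = 0.21×63 + 3.15×91 + 7.68×90 + 1.67×442 = 13.23 + 286.65 + 691.2 + 738.14 = 1729.22
link = 1822.18/1729.22 = 1.053758
Link Q3 2012→Q4 2012:
ΣP(Q4 2012)Q(Q3 2012) = 0.22×52 + 2.81×111 + 10.10×89 + 1.95×374 = 11.44 + 311.91 + 898.9 + 729.3 = 1951.55
ΣP(Q3 2012)Q(Q3 2012) = 0.25×52 + 2.67×111 + 8.63×89 + 1.78×374 = 13 + 296.37 + 768.07 + 665.72 = 1743.16
link = 1951.55/1743.16 = 1.119547
Chained index = 100 × 0.919327 × 1.053758 × 1.119547 = 108.4560

108.46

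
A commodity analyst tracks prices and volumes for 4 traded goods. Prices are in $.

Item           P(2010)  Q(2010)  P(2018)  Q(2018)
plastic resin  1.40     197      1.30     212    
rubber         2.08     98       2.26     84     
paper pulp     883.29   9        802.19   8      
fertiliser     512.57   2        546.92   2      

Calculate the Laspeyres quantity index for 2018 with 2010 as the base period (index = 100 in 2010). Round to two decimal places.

Laspeyres quantity index uses base-period prices as weights.
ΣP(2010)·Q(2018) = 1.40×212 + 2.08×84 + 883.29×8 + 512.57×2 = 296.8 + 174.72 + 7066.32 + 1025.14 = 8562.98
ΣP(2010)·Q(2010) = 1.40×197 + 2.08×98 + 883.29×9 + 512.57×2 = 275.8 + 203.84 + 7949.61 + 1025.14 = 9454.39
Index = 8562.98 / 9454.39 × 100 = 90.5715

90.57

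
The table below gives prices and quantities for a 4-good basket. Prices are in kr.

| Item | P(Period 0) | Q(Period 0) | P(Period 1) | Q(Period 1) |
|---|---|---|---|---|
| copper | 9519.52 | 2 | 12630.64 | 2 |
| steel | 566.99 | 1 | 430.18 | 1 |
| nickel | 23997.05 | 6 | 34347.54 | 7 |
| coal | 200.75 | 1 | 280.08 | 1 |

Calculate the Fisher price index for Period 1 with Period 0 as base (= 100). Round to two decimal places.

141.77

Laspeyres component (base-period weights):
ΣP(Period 1)Q(Period 0) = 12630.64×2 + 430.18×1 + 34347.54×6 + 280.08×1 = 25261.28 + 430.18 + 206085.24 + 280.08 = 232056.78
ΣP(Period 0)Q(Period 0) = 9519.52×2 + 566.99×1 + 23997.05×6 + 200.75×1 = 19039.04 + 566.99 + 143982.3 + 200.75 = 163789.08
L = 232056.78 / 163789.08 × 100 = 141.6803
Paasche component (current-period weights):
ΣP(Period 1)Q(Period 1) = 12630.64×2 + 430.18×1 + 34347.54×7 + 280.08×1 = 25261.28 + 430.18 + 240432.78 + 280.08 = 266404.32
ΣP(Period 0)Q(Period 1) = 9519.52×2 + 566.99×1 + 23997.05×7 + 200.75×1 = 19039.04 + 566.99 + 167979.35 + 200.75 = 187786.13
P = 266404.32 / 187786.13 × 100 = 141.8658
Fisher = √(L × P) = √(141.6803 × 141.8658) = 141.7730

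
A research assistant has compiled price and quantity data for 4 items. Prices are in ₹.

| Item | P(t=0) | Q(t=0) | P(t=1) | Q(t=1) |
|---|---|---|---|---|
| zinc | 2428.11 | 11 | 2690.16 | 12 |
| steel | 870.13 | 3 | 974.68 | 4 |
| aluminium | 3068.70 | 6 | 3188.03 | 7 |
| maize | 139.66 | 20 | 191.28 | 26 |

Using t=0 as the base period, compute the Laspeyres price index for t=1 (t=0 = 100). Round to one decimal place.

109.8

Laspeyres price index uses base-period quantities as weights.
ΣP(t=1)·Q(t=0) = 2690.16×11 + 974.68×3 + 3188.03×6 + 191.28×20 = 29591.76 + 2924.04 + 19128.18 + 3825.6 = 55469.58
ΣP(t=0)·Q(t=0) = 2428.11×11 + 870.13×3 + 3068.70×6 + 139.66×20 = 26709.21 + 2610.39 + 18412.2 + 2793.2 = 50525
Index = 55469.58 / 50525 × 100 = 109.7864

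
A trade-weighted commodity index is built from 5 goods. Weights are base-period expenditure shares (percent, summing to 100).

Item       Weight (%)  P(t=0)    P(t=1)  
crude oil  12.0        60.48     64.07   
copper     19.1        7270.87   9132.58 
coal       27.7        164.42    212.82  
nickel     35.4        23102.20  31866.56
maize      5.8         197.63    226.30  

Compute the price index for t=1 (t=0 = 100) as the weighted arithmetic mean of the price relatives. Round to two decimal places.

crude oil: 12.0 × (64.07/60.48) = 12.0 × 1.059358 = 12.7123
copper: 19.1 × (9132.58/7270.87) = 19.1 × 1.256051 = 23.9906
coal: 27.7 × (212.82/164.42) = 27.7 × 1.294368 = 35.8540
nickel: 35.4 × (31866.56/23102.20) = 35.4 × 1.379373 = 48.8298
maize: 5.8 × (226.30/197.63) = 5.8 × 1.145069 = 6.6414
Index = Σ wᵢ·(p₁ᵢ/p₀ᵢ) = 12.7123 + 23.9906 + 35.8540 + 48.8298 + 6.6414 = 128.0281

128.03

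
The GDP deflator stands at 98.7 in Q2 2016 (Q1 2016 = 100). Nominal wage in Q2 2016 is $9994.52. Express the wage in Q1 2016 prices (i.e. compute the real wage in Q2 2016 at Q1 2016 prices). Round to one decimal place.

10126.2

Real = Nominal ÷ (Index/100) = 9994.52 ÷ (98.7/100)
     = 9994.52 ÷ 0.987 = 10126.1601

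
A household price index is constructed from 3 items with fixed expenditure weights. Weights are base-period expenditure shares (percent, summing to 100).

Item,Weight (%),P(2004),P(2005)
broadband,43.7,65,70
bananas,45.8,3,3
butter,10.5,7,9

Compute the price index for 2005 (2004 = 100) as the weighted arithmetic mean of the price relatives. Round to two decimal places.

106.36

broadband: 43.7 × (70/65) = 43.7 × 1.076923 = 47.0615
bananas: 45.8 × (3/3) = 45.8 × 1.000000 = 45.8000
butter: 10.5 × (9/7) = 10.5 × 1.285714 = 13.5000
Index = Σ wᵢ·(p₁ᵢ/p₀ᵢ) = 47.0615 + 45.8000 + 13.5000 = 106.3615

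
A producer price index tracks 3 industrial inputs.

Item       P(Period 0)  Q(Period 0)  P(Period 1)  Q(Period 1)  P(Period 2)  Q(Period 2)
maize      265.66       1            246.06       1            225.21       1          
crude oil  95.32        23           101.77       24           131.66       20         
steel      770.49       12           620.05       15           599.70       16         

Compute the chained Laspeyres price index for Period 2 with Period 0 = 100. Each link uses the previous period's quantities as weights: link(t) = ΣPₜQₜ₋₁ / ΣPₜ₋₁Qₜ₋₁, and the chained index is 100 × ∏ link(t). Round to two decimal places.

88.47

Link Period 0→Period 1:
ΣP(Period 1)Q(Period 0) = 246.06×1 + 101.77×23 + 620.05×12 = 246.06 + 2340.71 + 7440.6 = 10027.37
ΣP(Period 0)Q(Period 0) = 265.66×1 + 95.32×23 + 770.49×12 = 265.66 + 2192.36 + 9245.88 = 11703.9
link = 10027.37/11703.9 = 0.856755
Link Period 1→Period 2:
ΣP(Period 2)Q(Period 1) = 225.21×1 + 131.66×24 + 599.70×15 = 225.21 + 3159.84 + 8995.5 = 12380.55
ΣP(Period 1)Q(Period 1) = 246.06×1 + 101.77×24 + 620.05×15 = 246.06 + 2442.48 + 9300.75 = 11989.29
link = 12380.55/11989.29 = 1.032634
Chained index = 100 × 0.856755 × 1.032634 = 88.4714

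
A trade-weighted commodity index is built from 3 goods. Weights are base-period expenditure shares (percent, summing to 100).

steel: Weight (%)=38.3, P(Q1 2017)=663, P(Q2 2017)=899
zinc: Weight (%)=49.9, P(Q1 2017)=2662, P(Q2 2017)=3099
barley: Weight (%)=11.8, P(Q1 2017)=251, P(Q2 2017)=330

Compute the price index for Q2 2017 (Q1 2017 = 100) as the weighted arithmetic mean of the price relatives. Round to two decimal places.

125.54

steel: 38.3 × (899/663) = 38.3 × 1.355958 = 51.9332
zinc: 49.9 × (3099/2662) = 49.9 × 1.164162 = 58.0917
barley: 11.8 × (330/251) = 11.8 × 1.314741 = 15.5139
Index = Σ wᵢ·(p₁ᵢ/p₀ᵢ) = 51.9332 + 58.0917 + 15.5139 = 125.5388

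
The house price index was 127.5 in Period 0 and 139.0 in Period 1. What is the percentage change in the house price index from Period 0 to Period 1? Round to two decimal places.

Change = (139.0 − 127.5) / 127.5 × 100
       = 11.5 / 127.5 × 100 = 9.0196%

9.02%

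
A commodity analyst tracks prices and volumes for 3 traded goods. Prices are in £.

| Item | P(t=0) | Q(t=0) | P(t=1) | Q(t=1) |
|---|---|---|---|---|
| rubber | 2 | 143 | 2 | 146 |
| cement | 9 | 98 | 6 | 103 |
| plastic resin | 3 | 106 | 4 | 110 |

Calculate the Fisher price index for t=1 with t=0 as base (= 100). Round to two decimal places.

87.25

Laspeyres component (base-period weights):
ΣP(t=1)Q(t=0) = 2×143 + 6×98 + 4×106 = 286 + 588 + 424 = 1298
ΣP(t=0)Q(t=0) = 2×143 + 9×98 + 3×106 = 286 + 882 + 318 = 1486
L = 1298 / 1486 × 100 = 87.3486
Paasche component (current-period weights):
ΣP(t=1)Q(t=1) = 2×146 + 6×103 + 4×110 = 292 + 618 + 440 = 1350
ΣP(t=0)Q(t=1) = 2×146 + 9×103 + 3×110 = 292 + 927 + 330 = 1549
P = 1350 / 1549 × 100 = 87.1530
Fisher = √(L × P) = √(87.3486 × 87.1530) = 87.2507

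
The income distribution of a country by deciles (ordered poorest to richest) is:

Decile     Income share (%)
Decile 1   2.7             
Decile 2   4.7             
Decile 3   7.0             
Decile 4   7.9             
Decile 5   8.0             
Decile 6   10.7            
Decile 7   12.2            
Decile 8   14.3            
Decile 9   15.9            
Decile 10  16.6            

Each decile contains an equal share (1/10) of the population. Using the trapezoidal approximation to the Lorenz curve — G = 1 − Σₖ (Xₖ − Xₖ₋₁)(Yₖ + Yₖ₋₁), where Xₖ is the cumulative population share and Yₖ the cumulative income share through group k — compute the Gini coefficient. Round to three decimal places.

0.256

Cumulative income shares Yₖ: 0.0270, 0.0740, 0.1440, 0.2230, 0.3030, 0.4100, 0.5320, 0.6750, 0.8340, 1.0000
Σ (Xₖ−Xₖ₋₁)(Yₖ+Yₖ₋₁) = (1/10)(0.0270+0.0000) + (1/10)(0.0740+0.0270) + (1/10)(0.1440+0.0740) + (1/10)(0.2230+0.1440) + (1/10)(0.3030+0.2230) + (1/10)(0.4100+0.3030) + (1/10)(0.5320+0.4100) + (1/10)(0.6750+0.5320) + (1/10)(0.8340+0.6750) + (1/10)(1.0000+0.8340)
  = 0.0027 + 0.0101 + 0.0218 + 0.0367 + 0.0526 + 0.0713 + 0.0942 + 0.1207 + 0.1509 + 0.1834 = 0.7444
G = 1 − 0.7444 = 0.2556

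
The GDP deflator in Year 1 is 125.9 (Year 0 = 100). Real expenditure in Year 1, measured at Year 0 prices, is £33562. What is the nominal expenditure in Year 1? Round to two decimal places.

Nominal = Real × (Index/100) = 33562 × (125.9/100)
        = 33562 × 1.259 = 42254.5580

42254.56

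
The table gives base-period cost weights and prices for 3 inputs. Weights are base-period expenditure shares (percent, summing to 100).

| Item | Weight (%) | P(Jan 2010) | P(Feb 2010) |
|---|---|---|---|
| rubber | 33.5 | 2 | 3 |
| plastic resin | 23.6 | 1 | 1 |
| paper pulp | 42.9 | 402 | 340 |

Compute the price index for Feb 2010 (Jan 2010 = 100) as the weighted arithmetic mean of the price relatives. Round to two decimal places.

rubber: 33.5 × (3/2) = 33.5 × 1.500000 = 50.2500
plastic resin: 23.6 × (1/1) = 23.6 × 1.000000 = 23.6000
paper pulp: 42.9 × (340/402) = 42.9 × 0.845771 = 36.2836
Index = Σ wᵢ·(p₁ᵢ/p₀ᵢ) = 50.2500 + 23.6000 + 36.2836 = 110.1336

110.13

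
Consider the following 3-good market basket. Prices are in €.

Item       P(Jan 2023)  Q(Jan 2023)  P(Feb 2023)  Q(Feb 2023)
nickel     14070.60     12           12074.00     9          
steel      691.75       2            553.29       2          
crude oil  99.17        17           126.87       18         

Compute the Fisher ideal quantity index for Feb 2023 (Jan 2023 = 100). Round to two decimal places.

75.57

Laspeyres component (base-period weights):
ΣP(Jan 2023)Q(Feb 2023) = 14070.60×9 + 691.75×2 + 99.17×18 = 126635.4 + 1383.5 + 1785.06 = 129803.96
ΣP(Jan 2023)Q(Jan 2023) = 14070.60×12 + 691.75×2 + 99.17×17 = 168847.2 + 1383.5 + 1685.89 = 171916.59
L = 129803.96 / 171916.59 × 100 = 75.5040
Paasche component (current-period weights):
ΣP(Feb 2023)Q(Feb 2023) = 12074.00×9 + 553.29×2 + 126.87×18 = 108666 + 1106.58 + 2283.66 = 112056.24
ΣP(Feb 2023)Q(Jan 2023) = 12074.00×12 + 553.29×2 + 126.87×17 = 144888 + 1106.58 + 2156.79 = 148151.37
P = 112056.24 / 148151.37 × 100 = 75.6363
Fisher = √(L × P) = √(75.5040 × 75.6363) = 75.5701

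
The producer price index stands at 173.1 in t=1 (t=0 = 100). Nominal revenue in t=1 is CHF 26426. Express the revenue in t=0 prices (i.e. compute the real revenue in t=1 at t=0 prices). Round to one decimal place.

Real = Nominal ÷ (Index/100) = 26426 ÷ (173.1/100)
     = 26426 ÷ 1.731 = 15266.3200

15266.3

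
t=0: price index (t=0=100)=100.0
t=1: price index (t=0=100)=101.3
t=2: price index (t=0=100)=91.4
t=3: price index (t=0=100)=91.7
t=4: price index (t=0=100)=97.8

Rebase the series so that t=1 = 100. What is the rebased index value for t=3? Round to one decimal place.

Rebased(t=3) = 91.7 / 101.3 × 100 = 90.5232

90.5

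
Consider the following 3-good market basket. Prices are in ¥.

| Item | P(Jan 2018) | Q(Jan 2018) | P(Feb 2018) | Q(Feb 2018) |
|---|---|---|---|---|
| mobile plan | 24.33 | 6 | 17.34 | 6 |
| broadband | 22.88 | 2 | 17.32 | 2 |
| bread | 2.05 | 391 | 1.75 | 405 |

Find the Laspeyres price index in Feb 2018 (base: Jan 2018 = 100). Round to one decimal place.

Laspeyres price index uses base-period quantities as weights.
ΣP(Feb 2018)·Q(Jan 2018) = 17.34×6 + 17.32×2 + 1.75×391 = 104.04 + 34.64 + 684.25 = 822.93
ΣP(Jan 2018)·Q(Jan 2018) = 24.33×6 + 22.88×2 + 2.05×391 = 145.98 + 45.76 + 801.55 = 993.29
Index = 822.93 / 993.29 × 100 = 82.8489

82.8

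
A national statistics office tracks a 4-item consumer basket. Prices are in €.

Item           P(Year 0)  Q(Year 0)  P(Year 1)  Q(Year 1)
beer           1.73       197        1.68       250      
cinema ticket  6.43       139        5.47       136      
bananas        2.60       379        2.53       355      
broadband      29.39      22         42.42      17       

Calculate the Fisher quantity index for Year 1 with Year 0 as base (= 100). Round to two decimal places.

94.25

Laspeyres component (base-period weights):
ΣP(Year 0)Q(Year 1) = 1.73×250 + 6.43×136 + 2.60×355 + 29.39×17 = 432.5 + 874.48 + 923 + 499.63 = 2729.61
ΣP(Year 0)Q(Year 0) = 1.73×197 + 6.43×139 + 2.60×379 + 29.39×22 = 340.81 + 893.77 + 985.4 + 646.58 = 2866.56
L = 2729.61 / 2866.56 × 100 = 95.2225
Paasche component (current-period weights):
ΣP(Year 1)Q(Year 1) = 1.68×250 + 5.47×136 + 2.53×355 + 42.42×17 = 420 + 743.92 + 898.15 + 721.14 = 2783.21
ΣP(Year 1)Q(Year 0) = 1.68×197 + 5.47×139 + 2.53×379 + 42.42×22 = 330.96 + 760.33 + 958.87 + 933.24 = 2983.4
P = 2783.21 / 2983.4 × 100 = 93.2899
Fisher = √(L × P) = √(95.2225 × 93.2899) = 94.2512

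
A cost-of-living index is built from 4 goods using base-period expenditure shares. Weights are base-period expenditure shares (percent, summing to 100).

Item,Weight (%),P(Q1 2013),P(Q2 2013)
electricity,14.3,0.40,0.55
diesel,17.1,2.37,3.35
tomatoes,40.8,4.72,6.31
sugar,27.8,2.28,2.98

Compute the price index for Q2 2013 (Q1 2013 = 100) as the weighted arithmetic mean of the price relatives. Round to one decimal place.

electricity: 14.3 × (0.55/0.40) = 14.3 × 1.375000 = 19.6625
diesel: 17.1 × (3.35/2.37) = 17.1 × 1.413502 = 24.1709
tomatoes: 40.8 × (6.31/4.72) = 40.8 × 1.336864 = 54.5441
sugar: 27.8 × (2.98/2.28) = 27.8 × 1.307018 = 36.3351
Index = Σ wᵢ·(p₁ᵢ/p₀ᵢ) = 19.6625 + 24.1709 + 54.5441 + 36.3351 = 134.7125

134.7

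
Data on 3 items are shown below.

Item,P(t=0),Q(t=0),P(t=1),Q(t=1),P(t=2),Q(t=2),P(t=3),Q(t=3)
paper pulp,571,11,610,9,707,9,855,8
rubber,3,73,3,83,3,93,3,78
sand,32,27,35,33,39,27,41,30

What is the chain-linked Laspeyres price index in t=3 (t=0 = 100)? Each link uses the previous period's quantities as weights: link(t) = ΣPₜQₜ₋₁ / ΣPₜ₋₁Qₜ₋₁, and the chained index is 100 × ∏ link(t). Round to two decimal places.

Link t=0→t=1:
ΣP(t=1)Q(t=0) = 610×11 + 3×73 + 35×27 = 6710 + 219 + 945 = 7874
ΣP(t=0)Q(t=0) = 571×11 + 3×73 + 32×27 = 6281 + 219 + 864 = 7364
link = 7874/7364 = 1.069256
Link t=1→t=2:
ΣP(t=2)Q(t=1) = 707×9 + 3×83 + 39×33 = 6363 + 249 + 1287 = 7899
ΣP(t=1)Q(t=1) = 610×9 + 3×83 + 35×33 = 5490 + 249 + 1155 = 6894
link = 7899/6894 = 1.145779
Link t=2→t=3:
ΣP(t=3)Q(t=2) = 855×9 + 3×93 + 41×27 = 7695 + 279 + 1107 = 9081
ΣP(t=2)Q(t=2) = 707×9 + 3×93 + 39×27 = 6363 + 279 + 1053 = 7695
link = 9081/7695 = 1.180117
Chained index = 100 × 1.069256 × 1.145779 × 1.180117 = 144.5798

144.58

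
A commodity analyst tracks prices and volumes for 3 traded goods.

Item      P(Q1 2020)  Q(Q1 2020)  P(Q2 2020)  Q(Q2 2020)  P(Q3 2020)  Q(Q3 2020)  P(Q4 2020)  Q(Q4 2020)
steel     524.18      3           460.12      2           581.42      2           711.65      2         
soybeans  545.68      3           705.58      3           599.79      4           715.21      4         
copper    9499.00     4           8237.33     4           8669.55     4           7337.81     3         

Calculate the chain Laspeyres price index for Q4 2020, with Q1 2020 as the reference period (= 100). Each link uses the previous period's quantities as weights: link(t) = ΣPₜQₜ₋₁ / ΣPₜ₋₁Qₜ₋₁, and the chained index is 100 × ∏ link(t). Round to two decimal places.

Link Q1 2020→Q2 2020:
ΣP(Q2 2020)Q(Q1 2020) = 460.12×3 + 705.58×3 + 8237.33×4 = 1380.36 + 2116.74 + 32949.32 = 36446.42
ΣP(Q1 2020)Q(Q1 2020) = 524.18×3 + 545.68×3 + 9499.00×4 = 1572.54 + 1637.04 + 37996 = 41205.58
link = 36446.42/41205.58 = 0.884502
Link Q2 2020→Q3 2020:
ΣP(Q3 2020)Q(Q2 2020) = 581.42×2 + 599.79×3 + 8669.55×4 = 1162.84 + 1799.37 + 34678.2 = 37640.41
ΣP(Q2 2020)Q(Q2 2020) = 460.12×2 + 705.58×3 + 8237.33×4 = 920.24 + 2116.74 + 32949.32 = 35986.3
link = 37640.41/35986.3 = 1.045965
Link Q3 2020→Q4 2020:
ΣP(Q4 2020)Q(Q3 2020) = 711.65×2 + 715.21×4 + 7337.81×4 = 1423.3 + 2860.84 + 29351.24 = 33635.38
ΣP(Q3 2020)Q(Q3 2020) = 581.42×2 + 599.79×4 + 8669.55×4 = 1162.84 + 2399.16 + 34678.2 = 38240.2
link = 33635.38/38240.2 = 0.879582
Chained index = 100 × 0.884502 × 1.045965 × 0.879582 = 81.3752

81.38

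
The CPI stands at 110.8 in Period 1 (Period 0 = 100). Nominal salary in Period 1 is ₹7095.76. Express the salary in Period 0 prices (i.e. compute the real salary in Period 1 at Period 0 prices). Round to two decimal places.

Real = Nominal ÷ (Index/100) = 7095.76 ÷ (110.8/100)
     = 7095.76 ÷ 1.108 = 6404.1155

6404.12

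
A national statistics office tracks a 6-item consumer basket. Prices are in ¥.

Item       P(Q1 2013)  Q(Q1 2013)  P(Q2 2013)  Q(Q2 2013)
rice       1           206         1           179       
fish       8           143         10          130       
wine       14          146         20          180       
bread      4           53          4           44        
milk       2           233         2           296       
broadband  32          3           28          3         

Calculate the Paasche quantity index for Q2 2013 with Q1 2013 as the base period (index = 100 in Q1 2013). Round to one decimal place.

111.5

Paasche quantity index uses current-period prices as weights.
ΣP(Q2 2013)·Q(Q2 2013) = 1×179 + 10×130 + 20×180 + 4×44 + 2×296 + 28×3 = 179 + 1300 + 3600 + 176 + 592 + 84 = 5931
ΣP(Q2 2013)·Q(Q1 2013) = 1×206 + 10×143 + 20×146 + 4×53 + 2×233 + 28×3 = 206 + 1430 + 2920 + 212 + 466 + 84 = 5318
Index = 5931 / 5318 × 100 = 111.5269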